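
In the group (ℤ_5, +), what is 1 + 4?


Operation: addition mod 5
1 + 4 = (a + b) mod 5 with a = 1, b = 4

1 + 4 = 0


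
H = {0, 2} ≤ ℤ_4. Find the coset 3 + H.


3 + H = {3 + h (mod 4) : h ∈ H}
3+0=3, 3+2=1
3 + H = {1, 3} = 1 + H

3 + H = {1, 3}


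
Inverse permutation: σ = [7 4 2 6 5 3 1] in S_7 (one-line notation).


To find σ⁻¹, swap domain and range:
σ(1) = 7 → σ⁻¹(7) = 1
σ(2) = 4 → σ⁻¹(4) = 2
σ(3) = 2 → σ⁻¹(2) = 3
σ(4) = 6 → σ⁻¹(6) = 4
σ(5) = 5 → σ⁻¹(5) = 5
σ(6) = 3 → σ⁻¹(3) = 6
σ(7) = 1 → σ⁻¹(1) = 7

σ⁻¹ = [7 3 6 2 5 4 1]


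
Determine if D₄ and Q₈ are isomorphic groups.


Comparing D₄ and Q₈:
D₄ has 5 elements of order 2; Q₈ has only 1

No, D₄ ≇ Q₈


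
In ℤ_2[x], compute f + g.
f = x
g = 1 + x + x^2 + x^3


Add coefficients mod 2:
x^0: 0 + 1 = 1 (mod 2)
x^1: 1 + 1 = 0 (mod 2)
x^2: 0 + 1 = 1 (mod 2)
x^3: 0 + 1 = 1 (mod 2)
Result: 1 + x^2 + x^3

f + g = 1 + x^2 + x^3


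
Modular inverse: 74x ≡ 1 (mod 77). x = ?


Use the extended Euclidean algorithm to write 1 = 74·s + 77·t; then s mod 77 is the inverse.
Euclidean algorithm:
  74 = 0·77 + 74
  77 = 1·74 + 3
  74 = 24·3 + 2
  3 = 1·2 + 1
  2 = 2·1 + 0
gcd(74,77) = 1
Back-substitution gives: 74·(-26) + 77·(25) = 1
So 74⁻¹ ≡ -26 ≡ 51 (mod 77)
Check: 74 × 51 = 3774 ≡ 1 (mod 77) ✓

74⁻¹ ≡ 51 (mod 77)


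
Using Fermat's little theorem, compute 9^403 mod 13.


Fermat's little theorem: if p is prime and gcd(a,p)=1, then a^(p-1) ≡ 1 (mod p)
p = 13 is prime, gcd(9,13) = 1
Reduce exponent: 403 mod 12 = 7
So 9^403 ≡ 9^7 (mod 13)
9^7 mod 13 = 9

9^403 ≡ 9 (mod 13)


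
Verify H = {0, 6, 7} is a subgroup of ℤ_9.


Subgroup test for H = {0, 6, 7} in (ℤ_9, +):
(1) 0 ∈ H? Yes
(2) Closure: for all a,b ∈ H, (a+b) mod 9 ∈ H? No  [counterexample: 6 + 6 = 3 ∉ H]
(3) Inverses: for all a ∈ H, -a mod 9 ∈ H? No

No, H is not a subgroup of ℤ_9


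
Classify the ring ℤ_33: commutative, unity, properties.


ℤ_33 is a commutative ring with unity 1; 33 = 3×11 is composite, so 3·11 ≡ 0 gives zero divisors (not an integral domain)
Commutative: Yes
Integral domain: No
Has unity: Yes

ℤ_33: Commutative=Yes, Unity=Yes


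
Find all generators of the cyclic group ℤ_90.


g generates ℤ_n iff gcd(g,n) = 1
Prime factors of 90: 2, 3, 5
Generators are g ∈ {1,...,89} not divisible by any of these primes.
Generators: {1, 7, 11, 13, 17, 19, 23, 29, 31, 37, 41, 43, 47, 49, 53, 59, 61, 67, 71, 73, 77, 79, 83, 89}
Number of generators = φ(90) = 24

Generators of ℤ_90 = {1, 7, 11, 13, 17, 19, 23, 29, 31, 37, 41, 43, 47, 49, 53, 59, 61, 67, 71, 73, 77, 79, 83, 89}


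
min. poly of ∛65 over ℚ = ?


∛65 satisfies x³ - 65 = 0, irreducible over ℚ (no rational root; 65 is not a perfect cube)

Minimal polynomial: x³ - 65


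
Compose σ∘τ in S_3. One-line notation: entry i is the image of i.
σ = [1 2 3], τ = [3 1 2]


σ∘τ: apply τ first, then σ
1 →τ 3 →σ 3
2 →τ 1 →σ 1
3 →τ 2 →σ 2

σ∘τ = [3 1 2]


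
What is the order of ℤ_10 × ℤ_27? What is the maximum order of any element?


|ℤ_10 × ℤ_27| = 10 × 27 = 270
Max element order = lcm(10,27) = 270
Cyclic? Yes (gcd=1)

|ℤ_10×ℤ_27| = 270, max element order = 270


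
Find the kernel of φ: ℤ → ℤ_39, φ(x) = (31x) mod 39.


Kernel = preimage of identity
ker(φ) = {x ∈ ℤ : 31x ≡ 0 (mod 39)}. gcd(31,39) = 1, so 31x ≡ 0 (mod 39) ⟺ x ≡ 0 (mod 39/1 = 39). Hence ker(φ) = 39ℤ

ker(φ) = 39ℤ


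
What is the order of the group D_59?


|D_n| = 2n (n rotations and n reflections)
|D_59| = 2×59 = 118

|D_59| = 118


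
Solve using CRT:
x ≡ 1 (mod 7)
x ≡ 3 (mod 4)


m₁ = 7, m₂ = 4, gcd = 1, so CRT applies. M = m₁·m₂ = 28
Let M₁ = M/m₁ = 4, M₂ = M/m₂ = 7
Find y₁ ≡ M₁⁻¹ (mod m₁): 4⁻¹ ≡ 2 (mod 7)
Find y₂ ≡ M₂⁻¹ (mod m₂): 7⁻¹ ≡ 3 (mod 4)
x = a₁·M₁·y₁ + a₂·M₂·y₂ = 1·4·2 + 3·7·3 = 71
Reduce mod 28: x ≡ 15
Check: 15 mod 7 = 1 ✓, 15 mod 4 = 3 ✓

x ≡ 15 (mod 28)


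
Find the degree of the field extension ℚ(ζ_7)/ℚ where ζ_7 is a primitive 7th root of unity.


[ℚ(ζ_n):ℚ] = deg Φ_n(x) = φ(n). Here φ(7) = 6

[ℚ(ζ_7)/ℚ where ζ_7 is a primitive 7th root of unity] = 6


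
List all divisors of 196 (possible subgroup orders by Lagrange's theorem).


Lagrange's theorem: |H| divides |G|
|G| = 196
Divisors of 196: 1, 2, 4, 7, 14, 28, 49, 98, 196

Possible subgroup orders: {1, 2, 4, 7, 14, 28, 49, 98, 196}


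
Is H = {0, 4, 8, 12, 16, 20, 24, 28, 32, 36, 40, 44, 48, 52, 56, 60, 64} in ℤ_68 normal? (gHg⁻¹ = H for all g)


H = {0, 4, 8, 12, 16, 20, 24, 28, 32, 36, 40, 44, 48, 52, 56, 60, 64} in ℤ_68
ℤ_68 is abelian; every subgroup of an abelian group is normal

Yes, normal subgroup


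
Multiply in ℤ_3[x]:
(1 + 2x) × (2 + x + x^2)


Expand and collect like terms; reduce coefficients mod 3:
x^0: 1·2 = 2 ≡ 2 (mod 3)
x^1: 1·1 + 2·2 = 5 ≡ 2 (mod 3)
x^2: 1·1 + 2·1 = 3 ≡ 0 (mod 3)
x^3: 2·1 = 2 ≡ 2 (mod 3)
Result: 2 + 2x + 2x^3

f · g = 2 + 2x + 2x^3


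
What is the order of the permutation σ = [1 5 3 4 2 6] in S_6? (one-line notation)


Cycle decomposition: (2 5)
Cycle lengths: 2
Order = lcm(2) = 2

ord(σ) = 2


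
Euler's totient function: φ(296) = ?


Factor n: 296 = 2^3 × 37
φ(n) = n · ∏(1 - 1/p) over distinct primes p | n
φ(296) = 296 · (1 - 1/2) · (1 - 1/37) = 144

φ(296) = 144


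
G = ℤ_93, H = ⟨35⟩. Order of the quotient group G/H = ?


|⟨35⟩| = n / gcd(35, 93) = 93 / 1 = 93
H is normal (ℤ_93 is abelian).
|G/H| = |G| / |H| = 93 / 93 = 1

|G/H| = 1


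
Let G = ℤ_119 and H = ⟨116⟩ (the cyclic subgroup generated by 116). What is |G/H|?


|⟨116⟩| = n / gcd(116, 119) = 119 / 1 = 119
H is normal (ℤ_119 is abelian).
|G/H| = |G| / |H| = 119 / 119 = 1

|G/H| = 1


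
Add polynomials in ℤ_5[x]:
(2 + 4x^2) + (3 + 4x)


Add coefficients mod 5:
x^0: 2 + 3 = 0 (mod 5)
x^1: 0 + 4 = 4 (mod 5)
x^2: 4 + 0 = 4 (mod 5)
Result: 4x + 4x^2

f + g = 4x + 4x^2


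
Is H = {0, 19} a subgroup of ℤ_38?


Subgroup test for H = {0, 19} in (ℤ_38, +):
(1) 0 ∈ H? Yes
(2) Closure: for all a,b ∈ H, (a+b) mod 38 ∈ H? Yes
(3) Inverses: for all a ∈ H, -a mod 38 ∈ H? Yes

Yes, H is a subgroup of ℤ_38


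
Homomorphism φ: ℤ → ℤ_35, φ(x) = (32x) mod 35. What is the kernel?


Kernel = preimage of identity
ker(φ) = {x ∈ ℤ : 32x ≡ 0 (mod 35)}. gcd(32,35) = 1, so 32x ≡ 0 (mod 35) ⟺ x ≡ 0 (mod 35/1 = 35). Hence ker(φ) = 35ℤ

ker(φ) = 35ℤ


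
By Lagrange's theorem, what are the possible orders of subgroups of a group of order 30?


Lagrange's theorem: |H| divides |G|
|G| = 30
Divisors of 30: 1, 2, 3, 5, 6, 10, 15, 30

Possible subgroup orders: {1, 2, 3, 5, 6, 10, 15, 30}


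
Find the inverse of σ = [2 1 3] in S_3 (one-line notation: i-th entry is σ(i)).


To find σ⁻¹, swap domain and range:
σ(1) = 2 → σ⁻¹(2) = 1
σ(2) = 1 → σ⁻¹(1) = 2
σ(3) = 3 → σ⁻¹(3) = 3

σ⁻¹ = [2 1 3]


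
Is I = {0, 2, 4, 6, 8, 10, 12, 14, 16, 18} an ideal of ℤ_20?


Check ideal conditions for I = {0, 2, 4, 6, 8, 10, 12, 14, 16, 18} in ℤ_20:
(1) I is an additive subgroup? Yes
(2) For r ∈ ℤ_20 and a ∈ I: r·a ∈ I? Yes

Yes, I is an ideal of ℤ_20


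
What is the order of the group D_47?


|D_n| = 2n (n rotations and n reflections)
|D_47| = 2×47 = 94

|D_47| = 94


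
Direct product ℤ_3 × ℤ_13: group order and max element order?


|ℤ_3 × ℤ_13| = 3 × 13 = 39
Max element order = lcm(3,13) = 39
Cyclic? Yes (gcd=1)

|ℤ_3×ℤ_13| = 39, max element order = 39


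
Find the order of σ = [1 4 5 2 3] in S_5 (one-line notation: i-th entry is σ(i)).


Cycle decomposition: (2 4) (3 5)
Cycle lengths: 2, 2
Order = lcm(2, 2) = 2

ord(σ) = 2


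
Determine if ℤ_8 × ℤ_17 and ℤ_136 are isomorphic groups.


Comparing ℤ_8 × ℤ_17 and ℤ_136:
gcd(8,17) = 1, so ℤ_8 × ℤ_17 ≅ ℤ_136 (CRT)

Yes, ℤ_8 × ℤ_17 ≅ ℤ_136


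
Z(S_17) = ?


Z(G) = {g ∈ G | gx = xg for all x ∈ G}
S_n is non-abelian for n ≥ 3; Z(S_17) is trivial

Z(S_17) = {e}


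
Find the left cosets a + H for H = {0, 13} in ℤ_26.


H = {0, 13}, |H| = 2
Number of cosets = |G|/|H| = 26/2 = 13
0 + H = {0, 13}
1 + H = {1, 14}
2 + H = {2, 15}
3 + H = {3, 16}
4 + H = {4, 17}
5 + H = {5, 18}
6 + H = {6, 19}
7 + H = {7, 20}
8 + H = {8, 21}
9 + H = {9, 22}
10 + H = {10, 23}
11 + H = {11, 24}
12 + H = {12, 25}

Cosets: 0+H={0,13}; 1+H={1,14}; 2+H={2,15}; 3+H={3,16}; 4+H={4,17}; 5+H={5,18}; 6+H={6,19}; 7+H={7,20}; 8+H={8,21}; 9+H={9,22}; 10+H={10,23}; 11+H={11,24}; 12+H={12,25}


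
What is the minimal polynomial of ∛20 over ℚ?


∛20 satisfies x³ - 20 = 0, irreducible over ℚ (no rational root; 20 is not a perfect cube)

Minimal polynomial: x³ - 20


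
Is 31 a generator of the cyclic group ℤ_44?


g generates ℤ_n iff gcd(g, n) = 1
gcd(31, 44) = 1
Since gcd = 1, 31 is a generator.

Yes, 31 generates ℤ_44


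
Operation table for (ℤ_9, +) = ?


Elements: {0, 1, 2, 3, 4, 5, 6, 7, 8}
Operation: addition mod 9
Entry (a, b) = (a + b) mod 9

Cayley table:
  | 0 | 1 | 2 | 3 | 4 | 5 | 6 | 7 | 8
0 | 0 | 1 | 2 | 3 | 4 | 5 | 6 | 7 | 8
1 | 1 | 2 | 3 | 4 | 5 | 6 | 7 | 8 | 0
2 | 2 | 3 | 4 | 5 | 6 | 7 | 8 | 0 | 1
3 | 3 | 4 | 5 | 6 | 7 | 8 | 0 | 1 | 2
4 | 4 | 5 | 6 | 7 | 8 | 0 | 1 | 2 | 3
5 | 5 | 6 | 7 | 8 | 0 | 1 | 2 | 3 | 4
6 | 6 | 7 | 8 | 0 | 1 | 2 | 3 | 4 | 5
7 | 7 | 8 | 0 | 1 | 2 | 3 | 4 | 5 | 6
8 | 8 | 0 | 1 | 2 | 3 | 4 | 5 | 6 | 7


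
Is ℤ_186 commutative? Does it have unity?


ℤ_186 is a commutative ring with unity 1; 186 = 2×93 is composite, so 2·93 ≡ 0 gives zero divisors (not an integral domain)
Commutative: Yes
Integral domain: No
Has unity: Yes

ℤ_186: Commutative=Yes, Unity=Yes


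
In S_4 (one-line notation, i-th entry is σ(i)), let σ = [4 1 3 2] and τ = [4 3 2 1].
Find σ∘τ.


σ∘τ: apply τ first, then σ
1 →τ 4 →σ 2
2 →τ 3 →σ 3
3 →τ 2 →σ 1
4 →τ 1 →σ 4

σ∘τ = [2 3 1 4]


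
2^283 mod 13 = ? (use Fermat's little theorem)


Fermat's little theorem: if p is prime and gcd(a,p)=1, then a^(p-1) ≡ 1 (mod p)
p = 13 is prime, gcd(2,13) = 1
Reduce exponent: 283 mod 12 = 7
So 2^283 ≡ 2^7 (mod 13)
2^7 mod 13 = 11

2^283 ≡ 11 (mod 13)


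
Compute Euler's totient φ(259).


Factor n: 259 = 7 × 37
φ(n) = n · ∏(1 - 1/p) over distinct primes p | n
φ(259) = 259 · (1 - 1/7) · (1 - 1/37) = 216

φ(259) = 216


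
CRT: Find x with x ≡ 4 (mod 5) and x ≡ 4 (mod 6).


m₁ = 5, m₂ = 6, gcd = 1, so CRT applies. M = m₁·m₂ = 30
Let M₁ = M/m₁ = 6, M₂ = M/m₂ = 5
Find y₁ ≡ M₁⁻¹ (mod m₁): 6⁻¹ ≡ 1 (mod 5)
Find y₂ ≡ M₂⁻¹ (mod m₂): 5⁻¹ ≡ 5 (mod 6)
x = a₁·M₁·y₁ + a₂·M₂·y₂ = 4·6·1 + 4·5·5 = 124
Reduce mod 30: x ≡ 4
Check: 4 mod 5 = 4 ✓, 4 mod 6 = 4 ✓

x ≡ 4 (mod 30)


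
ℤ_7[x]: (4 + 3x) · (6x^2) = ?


Expand and collect like terms; reduce coefficients mod 7:
x^0: 4·0 = 0 ≡ 0 (mod 7)
x^1: 4·0 + 3·0 = 0 ≡ 0 (mod 7)
x^2: 4·6 + 3·0 = 24 ≡ 3 (mod 7)
x^3: 3·6 = 18 ≡ 4 (mod 7)
Result: 3x^2 + 4x^3

f · g = 3x^2 + 4x^3


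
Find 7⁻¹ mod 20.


Use the extended Euclidean algorithm to write 1 = 7·s + 20·t; then s mod 20 is the inverse.
Euclidean algorithm:
  7 = 0·20 + 7
  20 = 2·7 + 6
  7 = 1·6 + 1
  6 = 6·1 + 0
gcd(7,20) = 1
Back-substitution gives: 7·(3) + 20·(-1) = 1
So 7⁻¹ ≡ 3 ≡ 3 (mod 20)
Check: 7 × 3 = 21 ≡ 1 (mod 20) ✓

7⁻¹ ≡ 3 (mod 20)


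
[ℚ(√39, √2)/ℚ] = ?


[ℚ(√39,√2):ℚ] = [ℚ(√39,√2):ℚ(√39)]·[ℚ(√39):ℚ] = 2·2 = 4

[ℚ(√39, √2)/ℚ] = 4


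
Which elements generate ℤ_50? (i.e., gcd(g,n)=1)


g generates ℤ_n iff gcd(g,n) = 1
Prime factors of 50: 2, 5
Generators are g ∈ {1,...,49} not divisible by any of these primes.
Generators: {1, 3, 7, 9, 11, 13, 17, 19, 21, 23, 27, 29, 31, 33, 37, 39, 41, 43, 47, 49}
Number of generators = φ(50) = 20

Generators of ℤ_50 = {1, 3, 7, 9, 11, 13, 17, 19, 21, 23, 27, 29, 31, 33, 37, 39, 41, 43, 47, 49}


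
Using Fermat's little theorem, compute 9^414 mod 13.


Fermat's little theorem: if p is prime and gcd(a,p)=1, then a^(p-1) ≡ 1 (mod p)
p = 13 is prime, gcd(9,13) = 1
Reduce exponent: 414 mod 12 = 6
So 9^414 ≡ 9^6 (mod 13)
9^6 mod 13 = 1

9^414 ≡ 1 (mod 13)


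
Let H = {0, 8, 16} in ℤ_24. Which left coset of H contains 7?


7 + H = {7 + h (mod 24) : h ∈ H}
7+0=7, 7+8=15, 7+16=23

7 + H = {7, 15, 23}


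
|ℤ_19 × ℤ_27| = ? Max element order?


|ℤ_19 × ℤ_27| = 19 × 27 = 513
Max element order = lcm(19,27) = 513
Cyclic? Yes (gcd=1)

|ℤ_19×ℤ_27| = 513, max element order = 513


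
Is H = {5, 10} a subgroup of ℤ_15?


Subgroup test for H = {5, 10} in (ℤ_15, +):
(1) 0 ∈ H? No
(2) Closure: for all a,b ∈ H, (a+b) mod 15 ∈ H? No  [counterexample: 5 + 10 = 0 ∉ H]
(3) Inverses: for all a ∈ H, -a mod 15 ∈ H? Yes

No, H is not a subgroup of ℤ_15


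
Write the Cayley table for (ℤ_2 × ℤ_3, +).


Elements: {(0,0), (0,1), (0,2), (1,0), (1,1), (1,2)}
Operation: componentwise addition mod (2, 3)
Entry (a, b) = ((a₁+b₁) mod 2, (a₂+b₂) mod 3)

Cayley table:
      | (0,0) | (0,1) | (0,2) | (1,0) | (1,1) | (1,2)
(0,0) | (0,0) | (0,1) | (0,2) | (1,0) | (1,1) | (1,2)
(0,1) | (0,1) | (0,2) | (0,0) | (1,1) | (1,2) | (1,0)
(0,2) | (0,2) | (0,0) | (0,1) | (1,2) | (1,0) | (1,1)
(1,0) | (1,0) | (1,1) | (1,2) | (0,0) | (0,1) | (0,2)
(1,1) | (1,1) | (1,2) | (1,0) | (0,1) | (0,2) | (0,0)
(1,2) | (1,2) | (1,0) | (1,1) | (0,2) | (0,0) | (0,1)


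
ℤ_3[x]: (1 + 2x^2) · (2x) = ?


Expand and collect like terms; reduce coefficients mod 3:
x^0: 1·0 = 0 ≡ 0 (mod 3)
x^1: 1·2 + 0·0 = 2 ≡ 2 (mod 3)
x^2: 0·2 + 2·0 = 0 ≡ 0 (mod 3)
x^3: 2·2 = 4 ≡ 1 (mod 3)
Result: 2x + x^3

f · g = 2x + x^3


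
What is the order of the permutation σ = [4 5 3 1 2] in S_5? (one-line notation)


Cycle decomposition: (1 4) (2 5)
Cycle lengths: 2, 2
Order = lcm(2, 2) = 2

ord(σ) = 2


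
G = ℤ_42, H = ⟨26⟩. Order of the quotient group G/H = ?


|⟨26⟩| = n / gcd(26, 42) = 42 / 2 = 21
H is normal (ℤ_42 is abelian).
|G/H| = |G| / |H| = 42 / 21 = 2

|G/H| = 2


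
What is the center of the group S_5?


Z(G) = {g ∈ G | gx = xg for all x ∈ G}
S_n is non-abelian for n ≥ 3; Z(S_5) is trivial

Z(S_5) = {e}


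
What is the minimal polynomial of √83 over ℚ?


√83 satisfies x² - 83 = 0, irreducible over ℚ since 83 is squarefree

Minimal polynomial: x² - 83


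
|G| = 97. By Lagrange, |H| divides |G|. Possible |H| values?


Lagrange's theorem: |H| divides |G|
|G| = 97
Divisors of 97: 1, 97

Possible subgroup orders: {1, 97}


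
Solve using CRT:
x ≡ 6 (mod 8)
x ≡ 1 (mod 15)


m₁ = 8, m₂ = 15, gcd = 1, so CRT applies. M = m₁·m₂ = 120
Let M₁ = M/m₁ = 15, M₂ = M/m₂ = 8
Find y₁ ≡ M₁⁻¹ (mod m₁): 15⁻¹ ≡ 7 (mod 8)
Find y₂ ≡ M₂⁻¹ (mod m₂): 8⁻¹ ≡ 2 (mod 15)
x = a₁·M₁·y₁ + a₂·M₂·y₂ = 6·15·7 + 1·8·2 = 646
Reduce mod 120: x ≡ 46
Check: 46 mod 8 = 6 ✓, 46 mod 15 = 1 ✓

x ≡ 46 (mod 120)


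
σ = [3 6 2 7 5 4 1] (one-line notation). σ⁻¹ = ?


To find σ⁻¹, swap domain and range:
σ(1) = 3 → σ⁻¹(3) = 1
σ(2) = 6 → σ⁻¹(6) = 2
σ(3) = 2 → σ⁻¹(2) = 3
σ(4) = 7 → σ⁻¹(7) = 4
σ(5) = 5 → σ⁻¹(5) = 5
σ(6) = 4 → σ⁻¹(4) = 6
σ(7) = 1 → σ⁻¹(1) = 7

σ⁻¹ = [7 3 1 6 5 2 4]


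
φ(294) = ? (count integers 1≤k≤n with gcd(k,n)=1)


Factor n: 294 = 2 × 3 × 7^2
φ(n) = n · ∏(1 - 1/p) over distinct primes p | n
φ(294) = 294 · (1 - 1/2) · (1 - 1/3) · (1 - 1/7) = 84

φ(294) = 84


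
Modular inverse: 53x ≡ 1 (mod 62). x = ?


Use the extended Euclidean algorithm to write 1 = 53·s + 62·t; then s mod 62 is the inverse.
Euclidean algorithm:
  53 = 0·62 + 53
  62 = 1·53 + 9
  53 = 5·9 + 8
  9 = 1·8 + 1
  8 = 8·1 + 0
gcd(53,62) = 1
Back-substitution gives: 53·(-7) + 62·(6) = 1
So 53⁻¹ ≡ -7 ≡ 55 (mod 62)
Check: 53 × 55 = 2915 ≡ 1 (mod 62) ✓

53⁻¹ ≡ 55 (mod 62)


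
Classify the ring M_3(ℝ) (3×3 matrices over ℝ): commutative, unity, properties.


Matrix multiplication is non-commutative for n ≥ 2; the identity matrix I is the unity; singular matrices give zero divisors, so not an integral domain
Commutative: No
Integral domain: No
Has unity: Yes

M_3(ℝ) (3×3 matrices over ℝ): Commutative=No, Unity=Yes


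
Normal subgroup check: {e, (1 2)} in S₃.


H = {e, (1 2)} in S₃
(1 3)(1 2)(1 3)⁻¹ = (2 3) ∉ {e, (1 2)}, so it is not normal

No, not a normal subgroup


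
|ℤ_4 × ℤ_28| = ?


|A × B| = |A| · |B|
|ℤ_4 × ℤ_28| = 4 × 28 = 112

|ℤ_4 × ℤ_28| = 112


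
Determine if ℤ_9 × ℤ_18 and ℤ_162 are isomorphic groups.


Comparing ℤ_9 × ℤ_18 and ℤ_162:
gcd(9,18) = 9 ≠ 1. Max element order in ℤ_9×ℤ_18 is lcm(9,18) = 18 < 162, so it has no element of order 162

No, ℤ_9 × ℤ_18 ≇ ℤ_162


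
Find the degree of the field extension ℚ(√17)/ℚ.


√17 has minimal polynomial x² - 17 (irreducible over ℚ since 17 is squarefree)

[ℚ(√17)/ℚ] = 2


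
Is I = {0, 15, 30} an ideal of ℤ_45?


Check ideal conditions for I = {0, 15, 30} in ℤ_45:
(1) I is an additive subgroup? Yes
(2) For r ∈ ℤ_45 and a ∈ I: r·a ∈ I? Yes

Yes, I is an ideal of ℤ_45


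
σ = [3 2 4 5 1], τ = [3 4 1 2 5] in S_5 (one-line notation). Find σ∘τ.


σ∘τ: apply τ first, then σ
1 →τ 3 →σ 4
2 →τ 4 →σ 5
3 →τ 1 →σ 3
4 →τ 2 →σ 2
5 →τ 5 →σ 1

σ∘τ = [4 5 3 2 1]


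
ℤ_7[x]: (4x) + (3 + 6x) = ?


Add coefficients mod 7:
x^0: 0 + 3 = 3 (mod 7)
x^1: 4 + 6 = 3 (mod 7)
Result: 3 + 3x

f + g = 3 + 3x


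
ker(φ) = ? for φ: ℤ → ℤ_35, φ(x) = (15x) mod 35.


Kernel = preimage of identity
ker(φ) = {x ∈ ℤ : 15x ≡ 0 (mod 35)}. gcd(15,35) = 5, so 15x ≡ 0 (mod 35) ⟺ x ≡ 0 (mod 35/5 = 7). Hence ker(φ) = 7ℤ

ker(φ) = 7ℤ


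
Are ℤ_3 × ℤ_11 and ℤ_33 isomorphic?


Comparing ℤ_3 × ℤ_11 and ℤ_33:
gcd(3,11) = 1, so ℤ_3 × ℤ_11 ≅ ℤ_33 (CRT)

Yes, ℤ_3 × ℤ_11 ≅ ℤ_33


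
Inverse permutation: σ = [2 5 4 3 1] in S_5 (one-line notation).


To find σ⁻¹, swap domain and range:
σ(1) = 2 → σ⁻¹(2) = 1
σ(2) = 5 → σ⁻¹(5) = 2
σ(3) = 4 → σ⁻¹(4) = 3
σ(4) = 3 → σ⁻¹(3) = 4
σ(5) = 1 → σ⁻¹(1) = 5

σ⁻¹ = [5 1 4 3 2]


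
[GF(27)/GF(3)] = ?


GF(27) = GF(3^3), so the extension degree is 3

[GF(27)/GF(3)] = 3


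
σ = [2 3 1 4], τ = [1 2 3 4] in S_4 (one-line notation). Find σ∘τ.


σ∘τ: apply τ first, then σ
1 →τ 1 →σ 2
2 →τ 2 →σ 3
3 →τ 3 →σ 1
4 →τ 4 →σ 4

σ∘τ = [2 3 1 4]


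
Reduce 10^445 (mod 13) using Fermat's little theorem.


Fermat's little theorem: if p is prime and gcd(a,p)=1, then a^(p-1) ≡ 1 (mod p)
p = 13 is prime, gcd(10,13) = 1
Reduce exponent: 445 mod 12 = 1
So 10^445 ≡ 10^1 (mod 13)
10^1 mod 13 = 10

10^445 ≡ 10 (mod 13)


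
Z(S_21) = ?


Z(G) = {g ∈ G | gx = xg for all x ∈ G}
S_n is non-abelian for n ≥ 3; Z(S_21) is trivial

Z(S_21) = {e}


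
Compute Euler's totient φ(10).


φ(n) = count of k ∈ {1,...,n} with gcd(k,n)=1
Coprimes to 10: {1, 3, 7, 9}
Count: 4

φ(10) = 4


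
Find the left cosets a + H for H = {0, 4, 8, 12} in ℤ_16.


H = {0, 4, 8, 12}, |H| = 4
Number of cosets = |G|/|H| = 16/4 = 4
0 + H = {0, 4, 8, 12}
1 + H = {1, 5, 9, 13}
2 + H = {2, 6, 10, 14}
3 + H = {3, 7, 11, 15}

Cosets: 0+H={0,4,8,12}; 1+H={1,5,9,13}; 2+H={2,6,10,14}; 3+H={3,7,11,15}


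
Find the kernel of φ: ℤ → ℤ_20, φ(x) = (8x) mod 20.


Kernel = preimage of identity
ker(φ) = {x ∈ ℤ : 8x ≡ 0 (mod 20)}. gcd(8,20) = 4, so 8x ≡ 0 (mod 20) ⟺ x ≡ 0 (mod 20/4 = 5). Hence ker(φ) = 5ℤ

ker(φ) = 5ℤ


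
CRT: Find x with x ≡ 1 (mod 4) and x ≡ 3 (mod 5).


m₁ = 4, m₂ = 5, gcd = 1, so CRT applies. M = m₁·m₂ = 20
Let M₁ = M/m₁ = 5, M₂ = M/m₂ = 4
Find y₁ ≡ M₁⁻¹ (mod m₁): 5⁻¹ ≡ 1 (mod 4)
Find y₂ ≡ M₂⁻¹ (mod m₂): 4⁻¹ ≡ 4 (mod 5)
x = a₁·M₁·y₁ + a₂·M₂·y₂ = 1·5·1 + 3·4·4 = 53
Reduce mod 20: x ≡ 13
Check: 13 mod 4 = 1 ✓, 13 mod 5 = 3 ✓

x ≡ 13 (mod 20)


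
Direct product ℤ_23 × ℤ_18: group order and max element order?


|ℤ_23 × ℤ_18| = 23 × 18 = 414
Max element order = lcm(23,18) = 414
Cyclic? Yes (gcd=1)

|ℤ_23×ℤ_18| = 414, max element order = 414


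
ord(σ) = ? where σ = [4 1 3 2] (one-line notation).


Cycle decomposition: (1 4 2)
Cycle lengths: 3
Order = lcm(3) = 3

ord(σ) = 3


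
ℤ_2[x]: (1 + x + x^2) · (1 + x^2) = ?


Expand and collect like terms; reduce coefficients mod 2:
x^0: 1·1 = 1 ≡ 1 (mod 2)
x^1: 1·0 + 1·1 = 1 ≡ 1 (mod 2)
x^2: 1·1 + 1·0 + 1·1 = 2 ≡ 0 (mod 2)
x^3: 1·1 + 1·0 = 1 ≡ 1 (mod 2)
x^4: 1·1 = 1 ≡ 1 (mod 2)
Result: 1 + x + x^3 + x^4

f · g = 1 + x + x^3 + x^4


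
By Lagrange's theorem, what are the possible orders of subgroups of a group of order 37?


Lagrange's theorem: |H| divides |G|
|G| = 37
Divisors of 37: 1, 37

Possible subgroup orders: {1, 37}


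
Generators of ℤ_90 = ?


g generates ℤ_n iff gcd(g,n) = 1
Prime factors of 90: 2, 3, 5
Generators are g ∈ {1,...,89} not divisible by any of these primes.
Generators: {1, 7, 11, 13, 17, 19, 23, 29, 31, 37, 41, 43, 47, 49, 53, 59, 61, 67, 71, 73, 77, 79, 83, 89}
Number of generators = φ(90) = 24

Generators of ℤ_90 = {1, 7, 11, 13, 17, 19, 23, 29, 31, 37, 41, 43, 47, 49, 53, 59, 61, 67, 71, 73, 77, 79, 83, 89}


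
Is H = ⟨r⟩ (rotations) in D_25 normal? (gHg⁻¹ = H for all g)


H = ⟨r⟩ (rotations) in D_25
The rotation subgroup ⟨r⟩ has index 2 in D_25, so it is normal

Yes, normal subgroup


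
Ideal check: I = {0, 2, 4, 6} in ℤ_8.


Check ideal conditions for I = {0, 2, 4, 6} in ℤ_8:
(1) I is an additive subgroup? Yes
(2) For r ∈ ℤ_8 and a ∈ I: r·a ∈ I? Yes

Yes, I is an ideal of ℤ_8


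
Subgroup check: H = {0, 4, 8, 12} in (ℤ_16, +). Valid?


Subgroup test for H = {0, 4, 8, 12} in (ℤ_16, +):
(1) 0 ∈ H? Yes
(2) Closure: for all a,b ∈ H, (a+b) mod 16 ∈ H? Yes
(3) Inverses: for all a ∈ H, -a mod 16 ∈ H? Yes

Yes, H is a subgroup of ℤ_16


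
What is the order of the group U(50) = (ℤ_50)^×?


U(n) is the group of units mod n; |U(n)| = φ(n)
|U(50)| = φ(50) = 20

|U(50) = (ℤ_50)^×| = 20


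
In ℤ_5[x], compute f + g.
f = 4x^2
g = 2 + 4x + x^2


Add coefficients mod 5:
x^0: 0 + 2 = 2 (mod 5)
x^1: 0 + 4 = 4 (mod 5)
x^2: 4 + 1 = 0 (mod 5)
Result: 2 + 4x

f + g = 2 + 4x


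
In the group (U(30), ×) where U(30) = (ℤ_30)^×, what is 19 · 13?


Operation: multiplication mod 30
19 · 13 = (a × b) mod 30 with a = 19, b = 13

19 · 13 = 7


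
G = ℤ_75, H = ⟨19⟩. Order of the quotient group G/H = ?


|⟨19⟩| = n / gcd(19, 75) = 75 / 1 = 75
H is normal (ℤ_75 is abelian).
|G/H| = |G| / |H| = 75 / 75 = 1

|G/H| = 1


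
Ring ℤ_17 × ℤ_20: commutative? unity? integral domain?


Direct product ring; commutative with unity (1,1); but (1,0)·(0,1) = (0,0) gives zero divisors, so not an integral domain
Commutative: Yes
Integral domain: No
Has unity: Yes

ℤ_17 × ℤ_20: Commutative=Yes, Unity=Yes


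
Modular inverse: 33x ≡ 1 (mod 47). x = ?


Use the extended Euclidean algorithm to write 1 = 33·s + 47·t; then s mod 47 is the inverse.
Euclidean algorithm:
  33 = 0·47 + 33
  47 = 1·33 + 14
  33 = 2·14 + 5
  14 = 2·5 + 4
  5 = 1·4 + 1
  4 = 4·1 + 0
gcd(33,47) = 1
Back-substitution gives: 33·(10) + 47·(-7) = 1
So 33⁻¹ ≡ 10 ≡ 10 (mod 47)
Check: 33 × 10 = 330 ≡ 1 (mod 47) ✓

33⁻¹ ≡ 10 (mod 47)


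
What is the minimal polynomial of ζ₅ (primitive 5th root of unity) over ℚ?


ζ₅ is a root of Φ₅(x) = x⁴ + x³ + x² + x + 1, irreducible over ℚ

Minimal polynomial: x⁴ + x³ + x² + x + 1


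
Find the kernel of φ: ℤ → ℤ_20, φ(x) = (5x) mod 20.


Kernel = preimage of identity
ker(φ) = {x ∈ ℤ : 5x ≡ 0 (mod 20)}. gcd(5,20) = 5, so 5x ≡ 0 (mod 20) ⟺ x ≡ 0 (mod 20/5 = 4). Hence ker(φ) = 4ℤ

ker(φ) = 4ℤ


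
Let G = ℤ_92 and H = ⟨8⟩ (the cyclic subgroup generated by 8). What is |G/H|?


|⟨8⟩| = n / gcd(8, 92) = 92 / 4 = 23
H is normal (ℤ_92 is abelian).
|G/H| = |G| / |H| = 92 / 23 = 4

|G/H| = 4


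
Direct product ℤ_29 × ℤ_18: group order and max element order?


|ℤ_29 × ℤ_18| = 29 × 18 = 522
Max element order = lcm(29,18) = 522
Cyclic? Yes (gcd=1)

|ℤ_29×ℤ_18| = 522, max element order = 522


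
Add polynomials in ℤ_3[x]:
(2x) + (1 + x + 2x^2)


Add coefficients mod 3:
x^0: 0 + 1 = 1 (mod 3)
x^1: 2 + 1 = 0 (mod 3)
x^2: 0 + 2 = 2 (mod 3)
Result: 1 + 2x^2

f + g = 1 + 2x^2


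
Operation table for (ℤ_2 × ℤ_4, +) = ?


Elements: {(0,0), (0,1), (0,2), (0,3), (1,0), (1,1), (1,2), (1,3)}
Operation: componentwise addition mod (2, 4)
Entry (a, b) = ((a₁+b₁) mod 2, (a₂+b₂) mod 4)

Cayley table:
      | (0,0) | (0,1) | (0,2) | (0,3) | (1,0) | (1,1) | (1,2) | (1,3)
(0,0) | (0,0) | (0,1) | (0,2) | (0,3) | (1,0) | (1,1) | (1,2) | (1,3)
(0,1) | (0,1) | (0,2) | (0,3) | (0,0) | (1,1) | (1,2) | (1,3) | (1,0)
(0,2) | (0,2) | (0,3) | (0,0) | (0,1) | (1,2) | (1,3) | (1,0) | (1,1)
(0,3) | (0,3) | (0,0) | (0,1) | (0,2) | (1,3) | (1,0) | (1,1) | (1,2)
(1,0) | (1,0) | (1,1) | (1,2) | (1,3) | (0,0) | (0,1) | (0,2) | (0,3)
(1,1) | (1,1) | (1,2) | (1,3) | (1,0) | (0,1) | (0,2) | (0,3) | (0,0)
(1,2) | (1,2) | (1,3) | (1,0) | (1,1) | (0,2) | (0,3) | (0,0) | (0,1)
(1,3) | (1,3) | (1,0) | (1,1) | (1,2) | (0,3) | (0,0) | (0,1) | (0,2)


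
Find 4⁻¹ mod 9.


Use the extended Euclidean algorithm to write 1 = 4·s + 9·t; then s mod 9 is the inverse.
Euclidean algorithm:
  4 = 0·9 + 4
  9 = 2·4 + 1
  4 = 4·1 + 0
gcd(4,9) = 1
Back-substitution gives: 4·(-2) + 9·(1) = 1
So 4⁻¹ ≡ -2 ≡ 7 (mod 9)
Check: 4 × 7 = 28 ≡ 1 (mod 9) ✓

4⁻¹ ≡ 7 (mod 9)


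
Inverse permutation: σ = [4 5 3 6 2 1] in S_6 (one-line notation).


To find σ⁻¹, swap domain and range:
σ(1) = 4 → σ⁻¹(4) = 1
σ(2) = 5 → σ⁻¹(5) = 2
σ(3) = 3 → σ⁻¹(3) = 3
σ(4) = 6 → σ⁻¹(6) = 4
σ(5) = 2 → σ⁻¹(2) = 5
σ(6) = 1 → σ⁻¹(1) = 6

σ⁻¹ = [6 5 3 1 2 4]


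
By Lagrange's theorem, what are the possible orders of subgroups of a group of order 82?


Lagrange's theorem: |H| divides |G|
|G| = 82
Divisors of 82: 1, 2, 41, 82

Possible subgroup orders: {1, 2, 41, 82}


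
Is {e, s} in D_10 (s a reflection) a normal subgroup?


H = {e, s} in D_10 (s a reflection)
r·s·r⁻¹ = sr⁻² ≠ s for n ≥ 3, so {e, s} is not closed under conjugation

No, not a normal subgroup


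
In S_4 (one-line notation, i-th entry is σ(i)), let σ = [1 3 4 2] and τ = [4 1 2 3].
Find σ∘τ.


σ∘τ: apply τ first, then σ
1 →τ 4 →σ 2
2 →τ 1 →σ 1
3 →τ 2 →σ 3
4 →τ 3 →σ 4

σ∘τ = [2 1 3 4]


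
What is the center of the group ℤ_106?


Z(G) = {g ∈ G | gx = xg for all x ∈ G}
ℤ_106 is abelian, so Z(G) = G

Z(ℤ_106) = ℤ_106


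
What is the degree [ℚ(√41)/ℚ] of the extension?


√41 has minimal polynomial x² - 41 (irreducible over ℚ since 41 is squarefree)

[ℚ(√41)/ℚ] = 2


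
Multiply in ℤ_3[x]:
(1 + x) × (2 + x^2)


Expand and collect like terms; reduce coefficients mod 3:
x^0: 1·2 = 2 ≡ 2 (mod 3)
x^1: 1·0 + 1·2 = 2 ≡ 2 (mod 3)
x^2: 1·1 + 1·0 = 1 ≡ 1 (mod 3)
x^3: 1·1 = 1 ≡ 1 (mod 3)
Result: 2 + 2x + x^2 + x^3

f · g = 2 + 2x + x^2 + x^3


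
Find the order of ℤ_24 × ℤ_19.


|A × B| = |A| · |B|
|ℤ_24 × ℤ_19| = 24 × 19 = 456

|ℤ_24 × ℤ_19| = 456


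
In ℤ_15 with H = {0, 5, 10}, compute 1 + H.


1 + H = {1 + h (mod 15) : h ∈ H}
1+0=1, 1+5=6, 1+10=11

1 + H = {1, 6, 11}


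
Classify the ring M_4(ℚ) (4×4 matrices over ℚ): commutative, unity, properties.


Matrix multiplication is non-commutative for n ≥ 2; the identity matrix I is the unity; singular matrices give zero divisors, so not an integral domain
Commutative: No
Integral domain: No
Has unity: Yes

M_4(ℚ) (4×4 matrices over ℚ): Commutative=No, Unity=Yes


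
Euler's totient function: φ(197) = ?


Factor n: 197 = 197
φ(n) = n · ∏(1 - 1/p) over distinct primes p | n
φ(197) = 197 · (1 - 1/197) = 196

φ(197) = 196


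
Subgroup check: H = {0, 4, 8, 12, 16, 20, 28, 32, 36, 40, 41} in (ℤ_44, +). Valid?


Subgroup test for H = {0, 4, 8, 12, 16, 20, 28, 32, 36, 40, 41} in (ℤ_44, +):
(1) 0 ∈ H? Yes
(2) Closure: for all a,b ∈ H, (a+b) mod 44 ∈ H? No  [counterexample: 4 + 20 = 24 ∉ H]
(3) Inverses: for all a ∈ H, -a mod 44 ∈ H? No

No, H is not a subgroup of ℤ_44


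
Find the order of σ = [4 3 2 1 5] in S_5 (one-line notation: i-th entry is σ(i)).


Cycle decomposition: (1 4) (2 3)
Cycle lengths: 2, 2
Order = lcm(2, 2) = 2

ord(σ) = 2


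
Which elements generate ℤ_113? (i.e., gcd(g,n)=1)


g generates ℤ_n iff gcd(g,n) = 1
Prime factors of 113: 113
Generators are g ∈ {1,...,112} not divisible by any of these primes.
Generators: {1, 2, 3, 4, 5, 6, 7, 8, 9, 10, 11, 12, 13, 14, 15, 16, 17, 18, 19, 20, 21, 22, 23, 24, 25, 26, 27, 28, 29, 30, 31, 32, 33, 34, 35, 36, 37, 38, 39, 40, 41, 42, 43, 44, 45, 46, 47, 48, 49, 50, 51, 52, 53, 54, 55, 56, 57, 58, 59, 60, 61, 62, 63, 64, 65, 66, 67, 68, 69, 70, 71, 72, 73, 74, 75, 76, 77, 78, 79, 80, 81, 82, 83, 84, 85, 86, 87, 88, 89, 90, 91, 92, 93, 94, 95, 96, 97, 98, 99, 100, 101, 102, 103, 104, 105, 106, 107, 108, 109, 110, 111, 112}
Number of generators = φ(113) = 112

Generators of ℤ_113 = {1, 2, 3, 4, 5, 6, 7, 8, 9, 10, 11, 12, 13, 14, 15, 16, 17, 18, 19, 20, 21, 22, 23, 24, 25, 26, 27, 28, 29, 30, 31, 32, 33, 34, 35, 36, 37, 38, 39, 40, 41, 42, 43, 44, 45, 46, 47, 48, 49, 50, 51, 52, 53, 54, 55, 56, 57, 58, 59, 60, 61, 62, 63, 64, 65, 66, 67, 68, 69, 70, 71, 72, 73, 74, 75, 76, 77, 78, 79, 80, 81, 82, 83, 84, 85, 86, 87, 88, 89, 90, 91, 92, 93, 94, 95, 96, 97, 98, 99, 100, 101, 102, 103, 104, 105, 106, 107, 108, 109, 110, 111, 112}


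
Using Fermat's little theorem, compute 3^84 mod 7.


Fermat's little theorem: if p is prime and gcd(a,p)=1, then a^(p-1) ≡ 1 (mod p)
p = 7 is prime, gcd(3,7) = 1
Reduce exponent: 84 mod 6 = 0
So 3^84 ≡ 3^0 (mod 7)
3^0 = 1

3^84 ≡ 1 (mod 7)


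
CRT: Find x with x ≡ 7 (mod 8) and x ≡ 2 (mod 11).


m₁ = 8, m₂ = 11, gcd = 1, so CRT applies. M = m₁·m₂ = 88
Let M₁ = M/m₁ = 11, M₂ = M/m₂ = 8
Find y₁ ≡ M₁⁻¹ (mod m₁): 11⁻¹ ≡ 3 (mod 8)
Find y₂ ≡ M₂⁻¹ (mod m₂): 8⁻¹ ≡ 7 (mod 11)
x = a₁·M₁·y₁ + a₂·M₂·y₂ = 7·11·3 + 2·8·7 = 343
Reduce mod 88: x ≡ 79
Check: 79 mod 8 = 7 ✓, 79 mod 11 = 2 ✓

x ≡ 79 (mod 88)


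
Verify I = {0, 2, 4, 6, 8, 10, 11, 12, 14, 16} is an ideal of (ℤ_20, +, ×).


Check ideal conditions for I = {0, 2, 4, 6, 8, 10, 11, 12, 14, 16} in ℤ_20:
(1) I is an additive subgroup? No
(2) For r ∈ ℤ_20 and a ∈ I: r·a ∈ I? No  [counterexample: r=3, a=6, r·a mod 20 = 18 ∉ I]

No, I is not an ideal of ℤ_20


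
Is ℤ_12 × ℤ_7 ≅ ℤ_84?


Comparing ℤ_12 × ℤ_7 and ℤ_84:
gcd(12,7) = 1, so ℤ_12 × ℤ_7 ≅ ℤ_84 (CRT)

Yes, ℤ_12 × ℤ_7 ≅ ℤ_84


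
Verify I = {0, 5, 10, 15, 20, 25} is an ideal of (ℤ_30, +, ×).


Check ideal conditions for I = {0, 5, 10, 15, 20, 25} in ℤ_30:
(1) I is an additive subgroup? Yes
(2) For r ∈ ℤ_30 and a ∈ I: r·a ∈ I? Yes

Yes, I is an ideal of ℤ_30


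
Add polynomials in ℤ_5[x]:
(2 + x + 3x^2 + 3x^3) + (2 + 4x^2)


Add coefficients mod 5:
x^0: 2 + 2 = 4 (mod 5)
x^1: 1 + 0 = 1 (mod 5)
x^2: 3 + 4 = 2 (mod 5)
x^3: 3 + 0 = 3 (mod 5)
Result: 4 + x + 2x^2 + 3x^3

f + g = 4 + x + 2x^2 + 3x^3


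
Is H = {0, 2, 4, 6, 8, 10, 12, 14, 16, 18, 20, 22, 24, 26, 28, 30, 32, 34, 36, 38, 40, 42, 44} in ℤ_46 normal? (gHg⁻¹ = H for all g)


H = {0, 2, 4, 6, 8, 10, 12, 14, 16, 18, 20, 22, 24, 26, 28, 30, 32, 34, 36, 38, 40, 42, 44} in ℤ_46
ℤ_46 is abelian; every subgroup of an abelian group is normal

Yes, normal subgroup


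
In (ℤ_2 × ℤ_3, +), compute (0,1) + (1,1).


Operation: componentwise addition mod (2, 3)
(0,1) + (1,1) = ((a₁+b₁) mod 2, (a₂+b₂) mod 3) with a = (0,1), b = (1,1)

(0,1) + (1,1) = (1,2)


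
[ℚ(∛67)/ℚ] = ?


∛67 has minimal polynomial x³ - 67 (irreducible over ℚ since 67 is not a perfect cube)

[ℚ(∛67)/ℚ] = 3


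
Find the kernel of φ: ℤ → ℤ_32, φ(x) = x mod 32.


Kernel = preimage of identity
ker(φ) = {x ∈ ℤ : x ≡ 0 (mod 32)} = 32ℤ = {0, ±32, ±64, ...}

ker(φ) = 32ℤ


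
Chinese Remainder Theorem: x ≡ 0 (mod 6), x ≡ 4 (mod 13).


m₁ = 6, m₂ = 13, gcd = 1, so CRT applies. M = m₁·m₂ = 78
Let M₁ = M/m₁ = 13, M₂ = M/m₂ = 6
Find y₁ ≡ M₁⁻¹ (mod m₁): 13⁻¹ ≡ 1 (mod 6)
Find y₂ ≡ M₂⁻¹ (mod m₂): 6⁻¹ ≡ 11 (mod 13)
x = a₁·M₁·y₁ + a₂·M₂·y₂ = 0·13·1 + 4·6·11 = 264
Reduce mod 78: x ≡ 30
Check: 30 mod 6 = 0 ✓, 30 mod 13 = 4 ✓

x ≡ 30 (mod 78)


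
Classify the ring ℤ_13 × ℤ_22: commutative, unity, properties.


Direct product ring; commutative with unity (1,1); but (1,0)·(0,1) = (0,0) gives zero divisors, so not an integral domain
Commutative: Yes
Integral domain: No
Has unity: Yes

ℤ_13 × ℤ_22: Commutative=Yes, Unity=Yes


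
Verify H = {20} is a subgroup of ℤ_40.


Subgroup test for H = {20} in (ℤ_40, +):
(1) 0 ∈ H? No
(2) Closure: for all a,b ∈ H, (a+b) mod 40 ∈ H? No  [counterexample: 20 + 20 = 0 ∉ H]
(3) Inverses: for all a ∈ H, -a mod 40 ∈ H? Yes

No, H is not a subgroup of ℤ_40


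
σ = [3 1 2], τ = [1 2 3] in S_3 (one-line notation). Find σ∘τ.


σ∘τ: apply τ first, then σ
1 →τ 1 →σ 3
2 →τ 2 →σ 1
3 →τ 3 →σ 2

σ∘τ = [3 1 2]


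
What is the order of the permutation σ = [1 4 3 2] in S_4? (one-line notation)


Cycle decomposition: (2 4)
Cycle lengths: 2
Order = lcm(2) = 2

ord(σ) = 2


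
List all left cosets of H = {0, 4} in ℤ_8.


H = {0, 4}, |H| = 2
Number of cosets = |G|/|H| = 8/2 = 4
0 + H = {0, 4}
1 + H = {1, 5}
2 + H = {2, 6}
3 + H = {3, 7}

Cosets: 0+H={0,4}; 1+H={1,5}; 2+H={2,6}; 3+H={3,7}


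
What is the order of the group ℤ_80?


ℤ_n has n elements.

|ℤ_80| = 80


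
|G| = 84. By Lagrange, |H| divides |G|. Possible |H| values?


Lagrange's theorem: |H| divides |G|
|G| = 84
Divisors of 84: 1, 2, 3, 4, 6, 7, 12, 14, 21, 28, 42, 84

Possible subgroup orders: {1, 2, 3, 4, 6, 7, 12, 14, 21, 28, 42, 84}


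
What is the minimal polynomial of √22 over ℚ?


√22 satisfies x² - 22 = 0, irreducible over ℚ since 22 is squarefree

Minimal polynomial: x² - 22


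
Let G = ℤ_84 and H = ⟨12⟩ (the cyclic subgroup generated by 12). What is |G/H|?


|⟨12⟩| = n / gcd(12, 84) = 84 / 12 = 7
H is normal (ℤ_84 is abelian).
|G/H| = |G| / |H| = 84 / 7 = 12

|G/H| = 12


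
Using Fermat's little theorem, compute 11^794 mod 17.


Fermat's little theorem: if p is prime and gcd(a,p)=1, then a^(p-1) ≡ 1 (mod p)
p = 17 is prime, gcd(11,17) = 1
Reduce exponent: 794 mod 16 = 10
So 11^794 ≡ 11^10 (mod 17)
11^10 mod 17 = 15

11^794 ≡ 15 (mod 17)


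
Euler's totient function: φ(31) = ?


Factor n: 31 = 31
φ(n) = n · ∏(1 - 1/p) over distinct primes p | n
φ(31) = 31 · (1 - 1/31) = 30

φ(31) = 30


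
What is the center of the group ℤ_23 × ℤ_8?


Z(G) = {g ∈ G | gx = xg for all x ∈ G}
Direct product of abelian groups is abelian, so Z(G) = G

Z(ℤ_23 × ℤ_8) = ℤ_23 × ℤ_8


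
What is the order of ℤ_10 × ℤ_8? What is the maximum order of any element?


|ℤ_10 × ℤ_8| = 10 × 8 = 80
Max element order = lcm(10,8) = 40
Cyclic? No (gcd=2)

|ℤ_10×ℤ_8| = 80, max element order = 40


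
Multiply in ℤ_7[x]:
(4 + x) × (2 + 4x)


Expand and collect like terms; reduce coefficients mod 7:
x^0: 4·2 = 8 ≡ 1 (mod 7)
x^1: 4·4 + 1·2 = 18 ≡ 4 (mod 7)
x^2: 1·4 = 4 ≡ 4 (mod 7)
Result: 1 + 4x + 4x^2

f · g = 1 + 4x + 4x^2


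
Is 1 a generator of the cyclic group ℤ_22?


g generates ℤ_n iff gcd(g, n) = 1
gcd(1, 22) = 1
Since gcd = 1, 1 is a generator.

Yes, 1 generates ℤ_22


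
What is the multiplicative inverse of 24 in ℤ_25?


Use the extended Euclidean algorithm to write 1 = 24·s + 25·t; then s mod 25 is the inverse.
Euclidean algorithm:
  24 = 0·25 + 24
  25 = 1·24 + 1
  24 = 24·1 + 0
gcd(24,25) = 1
Back-substitution gives: 24·(-1) + 25·(1) = 1
So 24⁻¹ ≡ -1 ≡ 24 (mod 25)
Check: 24 × 24 = 576 ≡ 1 (mod 25) ✓

24⁻¹ ≡ 24 (mod 25)


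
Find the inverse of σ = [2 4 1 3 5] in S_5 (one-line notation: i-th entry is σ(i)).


To find σ⁻¹, swap domain and range:
σ(1) = 2 → σ⁻¹(2) = 1
σ(2) = 4 → σ⁻¹(4) = 2
σ(3) = 1 → σ⁻¹(1) = 3
σ(4) = 3 → σ⁻¹(3) = 4
σ(5) = 5 → σ⁻¹(5) = 5

σ⁻¹ = [3 1 4 2 5]


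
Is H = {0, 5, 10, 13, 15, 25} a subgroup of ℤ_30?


Subgroup test for H = {0, 5, 10, 13, 15, 25} in (ℤ_30, +):
(1) 0 ∈ H? Yes
(2) Closure: for all a,b ∈ H, (a+b) mod 30 ∈ H? No  [counterexample: 5 + 13 = 18 ∉ H]
(3) Inverses: for all a ∈ H, -a mod 30 ∈ H? No

No, H is not a subgroup of ℤ_30


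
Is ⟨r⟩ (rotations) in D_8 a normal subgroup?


H = ⟨r⟩ (rotations) in D_8
The rotation subgroup ⟨r⟩ has index 2 in D_8, so it is normal

Yes, normal subgroup


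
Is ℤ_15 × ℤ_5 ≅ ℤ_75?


Comparing ℤ_15 × ℤ_5 and ℤ_75:
gcd(15,5) = 5 ≠ 1. Max element order in ℤ_15×ℤ_5 is lcm(15,5) = 15 < 75, so it has no element of order 75

No, ℤ_15 × ℤ_5 ≇ ℤ_75


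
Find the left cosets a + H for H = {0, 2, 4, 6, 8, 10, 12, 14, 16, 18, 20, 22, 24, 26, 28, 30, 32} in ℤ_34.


H = {0, 2, 4, 6, 8, 10, 12, 14, 16, 18, 20, 22, 24, 26, 28, 30, 32}, |H| = 17
Number of cosets = |G|/|H| = 34/17 = 2
0 + H = {0, 2, 4, 6, 8, 10, 12, 14, 16, 18, 20, 22, 24, 26, 28, 30, 32}
1 + H = {1, 3, 5, 7, 9, 11, 13, 15, 17, 19, 21, 23, 25, 27, 29, 31, 33}

Cosets: 0+H={0,2,4,6,8,10,12,14,16,18,20,22,24,26,28,30,32}; 1+H={1,3,5,7,9,11,13,15,17,19,21,23,25,27,29,31,33}


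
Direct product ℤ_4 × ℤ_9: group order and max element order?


|ℤ_4 × ℤ_9| = 4 × 9 = 36
Max element order = lcm(4,9) = 36
Cyclic? Yes (gcd=1)

|ℤ_4×ℤ_9| = 36, max element order = 36


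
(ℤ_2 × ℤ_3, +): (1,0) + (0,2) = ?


Operation: componentwise addition mod (2, 3)
(1,0) + (0,2) = ((a₁+b₁) mod 2, (a₂+b₂) mod 3) with a = (1,0), b = (0,2)

(1,0) + (0,2) = (1,2)


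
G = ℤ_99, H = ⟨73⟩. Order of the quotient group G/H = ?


|⟨73⟩| = n / gcd(73, 99) = 99 / 1 = 99
H is normal (ℤ_99 is abelian).
|G/H| = |G| / |H| = 99 / 99 = 1

|G/H| = 1


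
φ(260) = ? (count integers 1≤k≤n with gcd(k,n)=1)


Factor n: 260 = 2^2 × 5 × 13
φ(n) = n · ∏(1 - 1/p) over distinct primes p | n
φ(260) = 260 · (1 - 1/2) · (1 - 1/5) · (1 - 1/13) = 96

φ(260) = 96


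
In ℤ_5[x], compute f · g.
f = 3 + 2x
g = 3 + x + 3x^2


Expand and collect like terms; reduce coefficients mod 5:
x^0: 3·3 = 9 ≡ 4 (mod 5)
x^1: 3·1 + 2·3 = 9 ≡ 4 (mod 5)
x^2: 3·3 + 2·1 = 11 ≡ 1 (mod 5)
x^3: 2·3 = 6 ≡ 1 (mod 5)
Result: 4 + 4x + x^2 + x^3

f · g = 4 + 4x + x^2 + x^3
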